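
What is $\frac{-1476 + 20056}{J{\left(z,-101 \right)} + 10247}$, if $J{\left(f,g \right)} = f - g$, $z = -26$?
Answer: $\frac{9290}{5161} \approx 1.8$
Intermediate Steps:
$\frac{-1476 + 20056}{J{\left(z,-101 \right)} + 10247} = \frac{-1476 + 20056}{\left(-26 - -101\right) + 10247} = \frac{18580}{\left(-26 + 101\right) + 10247} = \frac{18580}{75 + 10247} = \frac{18580}{10322} = 18580 \cdot \frac{1}{10322} = \frac{9290}{5161}$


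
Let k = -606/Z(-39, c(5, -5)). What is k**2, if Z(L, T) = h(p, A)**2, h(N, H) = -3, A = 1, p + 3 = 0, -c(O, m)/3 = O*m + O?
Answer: 40804/9 ≈ 4533.8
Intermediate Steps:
c(O, m) = -3*O - 3*O*m (c(O, m) = -3*(O*m + O) = -3*(O + O*m) = -3*O - 3*O*m)
p = -3 (p = -3 + 0 = -3)
Z(L, T) = 9 (Z(L, T) = (-3)**2 = 9)
k = -202/3 (k = -606/9 = -606*1/9 = -202/3 ≈ -67.333)
k**2 = (-202/3)**2 = 40804/9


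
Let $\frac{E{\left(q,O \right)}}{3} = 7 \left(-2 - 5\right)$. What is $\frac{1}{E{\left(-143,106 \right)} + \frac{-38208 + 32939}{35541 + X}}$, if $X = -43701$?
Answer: $- \frac{8160}{1194251} \approx -0.0068327$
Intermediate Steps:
$E{\left(q,O \right)} = -147$ ($E{\left(q,O \right)} = 3 \cdot 7 \left(-2 - 5\right) = 3 \cdot 7 \left(-7\right) = 3 \left(-49\right) = -147$)
$\frac{1}{E{\left(-143,106 \right)} + \frac{-38208 + 32939}{35541 + X}} = \frac{1}{-147 + \frac{-38208 + 32939}{35541 - 43701}} = \frac{1}{-147 - \frac{5269}{-8160}} = \frac{1}{-147 - - \frac{5269}{8160}} = \frac{1}{-147 + \frac{5269}{8160}} = \frac{1}{- \frac{1194251}{8160}} = - \frac{8160}{1194251}$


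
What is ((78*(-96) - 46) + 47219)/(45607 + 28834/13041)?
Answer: 517532085/594789721 ≈ 0.87011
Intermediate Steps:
((78*(-96) - 46) + 47219)/(45607 + 28834/13041) = ((-7488 - 46) + 47219)/(45607 + 28834*(1/13041)) = (-7534 + 47219)/(45607 + 28834/13041) = 39685/(594789721/13041) = 39685*(13041/594789721) = 517532085/594789721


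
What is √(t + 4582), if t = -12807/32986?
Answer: √4985142678370/32986 ≈ 67.688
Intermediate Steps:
t = -12807/32986 (t = -12807*1/32986 = -12807/32986 ≈ -0.38826)
√(t + 4582) = √(-12807/32986 + 4582) = √(151129045/32986) = √4985142678370/32986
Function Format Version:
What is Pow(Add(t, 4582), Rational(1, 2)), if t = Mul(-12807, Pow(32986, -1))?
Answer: Mul(Rational(1, 32986), Pow(4985142678370, Rational(1, 2))) ≈ 67.688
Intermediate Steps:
t = Rational(-12807, 32986) (t = Mul(-12807, Rational(1, 32986)) = Rational(-12807, 32986) ≈ -0.38826)
Pow(Add(t, 4582), Rational(1, 2)) = Pow(Add(Rational(-12807, 32986), 4582), Rational(1, 2)) = Pow(Rational(151129045, 32986), Rational(1, 2)) = Mul(Rational(1, 32986), Pow(4985142678370, Rational(1, 2)))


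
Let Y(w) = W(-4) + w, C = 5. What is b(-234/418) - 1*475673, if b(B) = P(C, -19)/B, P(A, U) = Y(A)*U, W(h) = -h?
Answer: -6179778/13 ≈ -4.7537e+5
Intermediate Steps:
Y(w) = 4 + w (Y(w) = -1*(-4) + w = 4 + w)
P(A, U) = U*(4 + A) (P(A, U) = (4 + A)*U = U*(4 + A))
b(B) = -171/B (b(B) = (-19*(4 + 5))/B = (-19*9)/B = -171/B)
b(-234/418) - 1*475673 = -171/((-234/418)) - 1*475673 = -171/((-234*1/418)) - 475673 = -171/(-117/209) - 475673 = -171*(-209/117) - 475673 = 3971/13 - 475673 = -6179778/13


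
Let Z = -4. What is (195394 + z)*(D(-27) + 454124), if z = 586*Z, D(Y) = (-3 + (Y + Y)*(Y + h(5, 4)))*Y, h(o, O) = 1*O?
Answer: 81210536550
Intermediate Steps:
h(o, O) = O
D(Y) = Y*(-3 + 2*Y*(4 + Y)) (D(Y) = (-3 + (Y + Y)*(Y + 4))*Y = (-3 + (2*Y)*(4 + Y))*Y = (-3 + 2*Y*(4 + Y))*Y = Y*(-3 + 2*Y*(4 + Y)))
z = -2344 (z = 586*(-4) = -2344)
(195394 + z)*(D(-27) + 454124) = (195394 - 2344)*(-27*(-3 + 2*(-27)² + 8*(-27)) + 454124) = 193050*(-27*(-3 + 2*729 - 216) + 454124) = 193050*(-27*(-3 + 1458 - 216) + 454124) = 193050*(-27*1239 + 454124) = 193050*(-33453 + 454124) = 193050*420671 = 81210536550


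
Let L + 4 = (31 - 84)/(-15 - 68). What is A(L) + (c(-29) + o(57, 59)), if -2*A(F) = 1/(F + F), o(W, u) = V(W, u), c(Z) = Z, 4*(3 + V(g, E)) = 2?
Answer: -35071/1116 ≈ -31.426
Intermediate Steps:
V(g, E) = -5/2 (V(g, E) = -3 + (1/4)*2 = -3 + 1/2 = -5/2)
L = -279/83 (L = -4 + (31 - 84)/(-15 - 68) = -4 - 53/(-83) = -4 - 53*(-1/83) = -4 + 53/83 = -279/83 ≈ -3.3614)
o(W, u) = -5/2
A(F) = -1/(4*F) (A(F) = -1/(2*(F + F)) = -1/(2*F)/2 = -1/(4*F))
A(L) + (c(-29) + o(57, 59)) = -1/(4*(-279/83)) + (-29 - 5/2) = -1/4*(-83/279) - 63/2 = 83/1116 - 63/2 = -35071/1116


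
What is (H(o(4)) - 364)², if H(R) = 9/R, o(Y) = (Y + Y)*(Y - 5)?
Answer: 8532241/64 ≈ 1.3332e+5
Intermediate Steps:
o(Y) = 2*Y*(-5 + Y) (o(Y) = (2*Y)*(-5 + Y) = 2*Y*(-5 + Y))
(H(o(4)) - 364)² = (9/((2*4*(-5 + 4))) - 364)² = (9/((2*4*(-1))) - 364)² = (9/(-8) - 364)² = (9*(-⅛) - 364)² = (-9/8 - 364)² = (-2921/8)² = 8532241/64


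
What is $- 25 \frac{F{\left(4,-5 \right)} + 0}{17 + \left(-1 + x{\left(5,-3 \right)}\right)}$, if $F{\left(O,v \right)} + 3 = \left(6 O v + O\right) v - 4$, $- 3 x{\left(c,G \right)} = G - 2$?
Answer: $- \frac{42975}{53} \approx -810.85$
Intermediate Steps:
$x{\left(c,G \right)} = \frac{2}{3} - \frac{G}{3}$ ($x{\left(c,G \right)} = - \frac{G - 2}{3} = - \frac{-2 + G}{3} = \frac{2}{3} - \frac{G}{3}$)
$F{\left(O,v \right)} = -7 + v \left(O + 6 O v\right)$ ($F{\left(O,v \right)} = -3 + \left(\left(6 O v + O\right) v - 4\right) = -3 + \left(\left(O + 6 O v\right) v - 4\right) = -3 + \left(v \left(O + 6 O v\right) - 4\right) = -3 + \left(-4 + v \left(O + 6 O v\right)\right) = -7 + v \left(O + 6 O v\right)$)
$- 25 \frac{F{\left(4,-5 \right)} + 0}{17 + \left(-1 + x{\left(5,-3 \right)}\right)} = - 25 \frac{\left(-7 + 4 \left(-5\right) + 6 \cdot 4 \left(-5\right)^{2}\right) + 0}{17 + \left(-1 + \left(\frac{2}{3} - -1\right)\right)} = - 25 \frac{\left(-7 - 20 + 6 \cdot 4 \cdot 25\right) + 0}{17 + \left(-1 + \left(\frac{2}{3} + 1\right)\right)} = - 25 \frac{\left(-7 - 20 + 600\right) + 0}{17 + \left(-1 + \frac{5}{3}\right)} = - 25 \frac{573 + 0}{17 + \frac{2}{3}} = - 25 \frac{573}{\frac{53}{3}} = - 25 \cdot 573 \cdot \frac{3}{53} = \left(-25\right) \frac{1719}{53} = - \frac{42975}{53}$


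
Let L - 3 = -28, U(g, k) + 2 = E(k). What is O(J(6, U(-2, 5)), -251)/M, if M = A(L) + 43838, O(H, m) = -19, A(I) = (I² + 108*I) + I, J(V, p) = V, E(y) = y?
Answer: -19/41738 ≈ -0.00045522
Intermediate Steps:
U(g, k) = -2 + k
L = -25 (L = 3 - 28 = -25)
A(I) = I² + 109*I
M = 41738 (M = -25*(109 - 25) + 43838 = -25*84 + 43838 = -2100 + 43838 = 41738)
O(J(6, U(-2, 5)), -251)/M = -19/41738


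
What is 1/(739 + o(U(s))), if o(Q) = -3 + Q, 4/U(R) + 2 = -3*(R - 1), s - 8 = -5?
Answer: 2/1471 ≈ 0.0013596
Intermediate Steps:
s = 3 (s = 8 - 5 = 3)
U(R) = 4/(1 - 3*R) (U(R) = 4/(-2 - 3*(R - 1)) = 4/(-2 - 3*(-1 + R)) = 4/(-2 + (3 - 3*R)) = 4/(1 - 3*R))
1/(739 + o(U(s))) = 1/(739 + (-3 - 4/(-1 + 3*3))) = 1/(739 + (-3 - 4/(-1 + 9))) = 1/(739 + (-3 - 4/8)) = 1/(739 + (-3 - 4*1/8)) = 1/(739 + (-3 - 1/2)) = 1/(739 - 7/2) = 1/(1471/2) = 2/1471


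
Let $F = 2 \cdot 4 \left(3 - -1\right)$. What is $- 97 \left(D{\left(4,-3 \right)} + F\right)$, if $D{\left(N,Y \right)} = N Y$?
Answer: $-1940$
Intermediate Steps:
$F = 32$ ($F = 8 \left(3 + 1\right) = 8 \cdot 4 = 32$)
$- 97 \left(D{\left(4,-3 \right)} + F\right) = - 97 \left(4 \left(-3\right) + 32\right) = - 97 \left(-12 + 32\right) = \left(-97\right) 20 = -1940$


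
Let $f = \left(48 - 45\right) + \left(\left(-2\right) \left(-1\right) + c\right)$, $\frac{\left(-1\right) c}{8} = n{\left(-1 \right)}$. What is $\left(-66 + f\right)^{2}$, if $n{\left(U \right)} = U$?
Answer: $2809$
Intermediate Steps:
$c = 8$ ($c = \left(-8\right) \left(-1\right) = 8$)
$f = 13$ ($f = \left(48 - 45\right) + \left(\left(-2\right) \left(-1\right) + 8\right) = 3 + \left(2 + 8\right) = 3 + 10 = 13$)
$\left(-66 + f\right)^{2} = \left(-66 + 13\right)^{2} = \left(-53\right)^{2} = 2809$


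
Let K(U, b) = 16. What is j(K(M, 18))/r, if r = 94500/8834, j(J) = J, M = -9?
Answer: 5048/3375 ≈ 1.4957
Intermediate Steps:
r = 6750/631 (r = 94500*(1/8834) = 6750/631 ≈ 10.697)
j(K(M, 18))/r = 16/(6750/631) = 16*(631/6750) = 5048/3375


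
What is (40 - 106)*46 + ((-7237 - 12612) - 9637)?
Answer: -32522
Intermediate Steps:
(40 - 106)*46 + ((-7237 - 12612) - 9637) = -66*46 + (-19849 - 9637) = -3036 - 29486 = -32522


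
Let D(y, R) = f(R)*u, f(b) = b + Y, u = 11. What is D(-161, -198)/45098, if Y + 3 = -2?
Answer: -2233/45098 ≈ -0.049514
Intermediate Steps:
Y = -5 (Y = -3 - 2 = -5)
f(b) = -5 + b (f(b) = b - 5 = -5 + b)
D(y, R) = -55 + 11*R (D(y, R) = (-5 + R)*11 = -55 + 11*R)
D(-161, -198)/45098 = (-55 + 11*(-198))/45098 = (-55 - 2178)*(1/45098) = -2233*1/45098 = -2233/45098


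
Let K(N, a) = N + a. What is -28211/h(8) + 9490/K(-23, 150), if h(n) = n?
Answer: -3506877/1016 ≈ -3451.6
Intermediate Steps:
-28211/h(8) + 9490/K(-23, 150) = -28211/8 + 9490/(-23 + 150) = -28211*⅛ + 9490/127 = -28211/8 + 9490*(1/127) = -28211/8 + 9490/127 = -3506877/1016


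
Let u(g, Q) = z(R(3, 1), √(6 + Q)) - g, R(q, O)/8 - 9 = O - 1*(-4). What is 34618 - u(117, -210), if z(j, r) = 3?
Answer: 34732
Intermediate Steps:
R(q, O) = 104 + 8*O (R(q, O) = 72 + 8*(O - 1*(-4)) = 72 + 8*(O + 4) = 72 + 8*(4 + O) = 72 + (32 + 8*O) = 104 + 8*O)
u(g, Q) = 3 - g
34618 - u(117, -210) = 34618 - (3 - 1*117) = 34618 - (3 - 117) = 34618 - 1*(-114) = 34618 + 114 = 34732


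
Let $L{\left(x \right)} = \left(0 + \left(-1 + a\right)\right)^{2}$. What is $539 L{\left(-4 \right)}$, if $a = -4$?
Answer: $13475$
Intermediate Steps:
$L{\left(x \right)} = 25$ ($L{\left(x \right)} = \left(0 - 5\right)^{2} = \left(-5\right)^{2} = 25$)
$539 L{\left(-4 \right)} = 539 \cdot 25 = 13475$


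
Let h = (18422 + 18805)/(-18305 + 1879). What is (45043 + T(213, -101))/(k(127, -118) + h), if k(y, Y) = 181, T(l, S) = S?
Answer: 738217292/2935879 ≈ 251.45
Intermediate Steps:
h = -37227/16426 (h = 37227/(-16426) = 37227*(-1/16426) = -37227/16426 ≈ -2.2663)
(45043 + T(213, -101))/(k(127, -118) + h) = (45043 - 101)/(181 - 37227/16426) = 44942/(2935879/16426) = 44942*(16426/2935879) = 738217292/2935879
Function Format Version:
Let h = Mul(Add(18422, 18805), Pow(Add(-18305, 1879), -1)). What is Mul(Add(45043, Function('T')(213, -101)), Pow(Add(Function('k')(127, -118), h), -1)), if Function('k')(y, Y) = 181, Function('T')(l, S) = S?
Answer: Rational(738217292, 2935879) ≈ 251.45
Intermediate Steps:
h = Rational(-37227, 16426) (h = Mul(37227, Pow(-16426, -1)) = Mul(37227, Rational(-1, 16426)) = Rational(-37227, 16426) ≈ -2.2663)
Mul(Add(45043, Function('T')(213, -101)), Pow(Add(Function('k')(127, -118), h), -1)) = Mul(Add(45043, -101), Pow(Add(181, Rational(-37227, 16426)), -1)) = Mul(44942, Pow(Rational(2935879, 16426), -1)) = Mul(44942, Rational(16426, 2935879)) = Rational(738217292, 2935879)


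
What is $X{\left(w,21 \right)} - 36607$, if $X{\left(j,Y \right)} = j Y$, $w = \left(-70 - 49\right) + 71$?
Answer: $-37615$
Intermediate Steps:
$w = -48$ ($w = -119 + 71 = -48$)
$X{\left(j,Y \right)} = Y j$
$X{\left(w,21 \right)} - 36607 = 21 \left(-48\right) - 36607 = -1008 - 36607 = -37615$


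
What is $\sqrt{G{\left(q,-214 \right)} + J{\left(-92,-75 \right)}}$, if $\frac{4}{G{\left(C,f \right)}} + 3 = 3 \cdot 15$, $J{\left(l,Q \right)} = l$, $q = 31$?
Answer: $\frac{i \sqrt{40530}}{21} \approx 9.5867 i$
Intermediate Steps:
$G{\left(C,f \right)} = \frac{2}{21}$ ($G{\left(C,f \right)} = \frac{4}{-3 + 3 \cdot 15} = \frac{4}{-3 + 45} = \frac{4}{42} = 4 \cdot \frac{1}{42} = \frac{2}{21}$)
$\sqrt{G{\left(q,-214 \right)} + J{\left(-92,-75 \right)}} = \sqrt{\frac{2}{21} - 92} = \sqrt{- \frac{1930}{21}} = \frac{i \sqrt{40530}}{21}$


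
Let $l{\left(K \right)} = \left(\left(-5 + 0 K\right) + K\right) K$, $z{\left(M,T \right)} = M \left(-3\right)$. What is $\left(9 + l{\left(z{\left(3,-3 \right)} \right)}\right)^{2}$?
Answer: $18225$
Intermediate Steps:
$z{\left(M,T \right)} = - 3 M$
$l{\left(K \right)} = K \left(-5 + K\right)$ ($l{\left(K \right)} = \left(\left(-5 + 0\right) + K\right) K = \left(-5 + K\right) K = K \left(-5 + K\right)$)
$\left(9 + l{\left(z{\left(3,-3 \right)} \right)}\right)^{2} = \left(9 + \left(-3\right) 3 \left(-5 - 9\right)\right)^{2} = \left(9 - 9 \left(-5 - 9\right)\right)^{2} = \left(9 - -126\right)^{2} = \left(9 + 126\right)^{2} = 135^{2} = 18225$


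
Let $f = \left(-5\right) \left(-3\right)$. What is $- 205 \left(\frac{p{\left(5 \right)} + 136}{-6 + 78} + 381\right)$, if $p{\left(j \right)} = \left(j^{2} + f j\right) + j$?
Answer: $- \frac{5672965}{72} \approx -78791.0$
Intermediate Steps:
$f = 15$
$p{\left(j \right)} = j^{2} + 16 j$ ($p{\left(j \right)} = \left(j^{2} + 15 j\right) + j = j^{2} + 16 j$)
$- 205 \left(\frac{p{\left(5 \right)} + 136}{-6 + 78} + 381\right) = - 205 \left(\frac{5 \left(16 + 5\right) + 136}{-6 + 78} + 381\right) = - 205 \left(\frac{5 \cdot 21 + 136}{72} + 381\right) = - 205 \left(\left(105 + 136\right) \frac{1}{72} + 381\right) = - 205 \left(241 \cdot \frac{1}{72} + 381\right) = - 205 \left(\frac{241}{72} + 381\right) = \left(-205\right) \frac{27673}{72} = - \frac{5672965}{72}$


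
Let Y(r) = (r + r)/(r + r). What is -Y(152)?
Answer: -1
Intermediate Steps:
Y(r) = 1 (Y(r) = (2*r)/((2*r)) = (2*r)*(1/(2*r)) = 1)
-Y(152) = -1*1 = -1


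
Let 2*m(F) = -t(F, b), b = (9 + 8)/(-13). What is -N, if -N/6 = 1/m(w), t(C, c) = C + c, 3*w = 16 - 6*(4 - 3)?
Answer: -468/79 ≈ -5.9240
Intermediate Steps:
b = -17/13 (b = 17*(-1/13) = -17/13 ≈ -1.3077)
w = 10/3 (w = (16 - 6*(4 - 3))/3 = (16 - 6*1)/3 = (16 - 6)/3 = (⅓)*10 = 10/3 ≈ 3.3333)
m(F) = 17/26 - F/2 (m(F) = (-(F - 17/13))/2 = (-(-17/13 + F))/2 = (17/13 - F)/2 = 17/26 - F/2)
N = 468/79 (N = -6/(17/26 - ½*10/3) = -6/(17/26 - 5/3) = -6/(-79/78) = -6*(-78/79) = 468/79 ≈ 5.9240)
-N = -1*468/79 = -468/79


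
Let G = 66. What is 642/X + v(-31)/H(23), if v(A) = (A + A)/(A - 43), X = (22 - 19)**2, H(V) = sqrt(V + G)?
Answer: 214/3 + 31*sqrt(89)/3293 ≈ 71.422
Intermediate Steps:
H(V) = sqrt(66 + V) (H(V) = sqrt(V + 66) = sqrt(66 + V))
X = 9 (X = 3**2 = 9)
v(A) = 2*A/(-43 + A) (v(A) = (2*A)/(-43 + A) = 2*A/(-43 + A))
642/X + v(-31)/H(23) = 642/9 + (2*(-31)/(-43 - 31))/(sqrt(66 + 23)) = 642*(1/9) + (2*(-31)/(-74))/(sqrt(89)) = 214/3 + (2*(-31)*(-1/74))*(sqrt(89)/89) = 214/3 + 31*(sqrt(89)/89)/37 = 214/3 + 31*sqrt(89)/3293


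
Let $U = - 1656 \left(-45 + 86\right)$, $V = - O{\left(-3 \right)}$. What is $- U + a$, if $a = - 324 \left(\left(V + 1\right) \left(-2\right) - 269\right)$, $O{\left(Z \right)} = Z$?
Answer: $157644$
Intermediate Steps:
$V = 3$ ($V = \left(-1\right) \left(-3\right) = 3$)
$U = -67896$ ($U = \left(-1656\right) 41 = -67896$)
$a = 89748$ ($a = - 324 \left(\left(3 + 1\right) \left(-2\right) - 269\right) = - 324 \left(4 \left(-2\right) - 269\right) = - 324 \left(-8 - 269\right) = \left(-324\right) \left(-277\right) = 89748$)
$- U + a = \left(-1\right) \left(-67896\right) + 89748 = 67896 + 89748 = 157644$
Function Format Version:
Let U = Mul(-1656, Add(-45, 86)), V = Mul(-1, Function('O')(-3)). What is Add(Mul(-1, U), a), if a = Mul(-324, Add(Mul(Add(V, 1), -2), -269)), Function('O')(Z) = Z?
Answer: 157644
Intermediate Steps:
V = 3 (V = Mul(-1, -3) = 3)
U = -67896 (U = Mul(-1656, 41) = -67896)
a = 89748 (a = Mul(-324, Add(Mul(Add(3, 1), -2), -269)) = Mul(-324, Add(Mul(4, -2), -269)) = Mul(-324, Add(-8, -269)) = Mul(-324, -277) = 89748)
Add(Mul(-1, U), a) = Add(Mul(-1, -67896), 89748) = Add(67896, 89748) = 157644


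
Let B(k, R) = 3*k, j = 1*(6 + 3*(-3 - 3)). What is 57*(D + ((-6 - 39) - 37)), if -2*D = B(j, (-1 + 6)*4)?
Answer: -3648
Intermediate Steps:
j = -12 (j = 1*(6 + 3*(-6)) = 1*(6 - 18) = 1*(-12) = -12)
D = 18 (D = -3*(-12)/2 = -½*(-36) = 18)
57*(D + ((-6 - 39) - 37)) = 57*(18 + ((-6 - 39) - 37)) = 57*(18 + (-45 - 37)) = 57*(18 - 82) = 57*(-64) = -3648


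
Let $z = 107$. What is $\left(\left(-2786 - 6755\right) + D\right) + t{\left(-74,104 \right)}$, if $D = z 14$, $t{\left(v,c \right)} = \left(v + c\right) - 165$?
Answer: $-8178$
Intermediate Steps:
$t{\left(v,c \right)} = -165 + c + v$ ($t{\left(v,c \right)} = \left(c + v\right) - 165 = -165 + c + v$)
$D = 1498$ ($D = 107 \cdot 14 = 1498$)
$\left(\left(-2786 - 6755\right) + D\right) + t{\left(-74,104 \right)} = \left(\left(-2786 - 6755\right) + 1498\right) - 135 = \left(-9541 + 1498\right) - 135 = -8043 - 135 = -8178$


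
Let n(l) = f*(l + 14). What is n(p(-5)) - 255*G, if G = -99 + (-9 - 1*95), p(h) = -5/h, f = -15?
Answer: 51540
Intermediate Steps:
n(l) = -210 - 15*l (n(l) = -15*(l + 14) = -15*(14 + l) = -210 - 15*l)
G = -203 (G = -99 + (-9 - 95) = -99 - 104 = -203)
n(p(-5)) - 255*G = (-210 - (-75)/(-5)) - 255*(-203) = (-210 - (-75)*(-1)/5) + 51765 = (-210 - 15*1) + 51765 = (-210 - 15) + 51765 = -225 + 51765 = 51540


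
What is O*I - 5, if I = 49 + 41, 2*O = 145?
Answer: 6520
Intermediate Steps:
O = 145/2 (O = (½)*145 = 145/2 ≈ 72.500)
I = 90
O*I - 5 = (145/2)*90 - 5 = 6525 - 5 = 6520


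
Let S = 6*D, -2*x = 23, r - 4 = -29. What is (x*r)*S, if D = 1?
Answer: 1725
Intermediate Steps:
r = -25 (r = 4 - 29 = -25)
x = -23/2 (x = -1/2*23 = -23/2 ≈ -11.500)
S = 6 (S = 6*1 = 6)
(x*r)*S = -23/2*(-25)*6 = (575/2)*6 = 1725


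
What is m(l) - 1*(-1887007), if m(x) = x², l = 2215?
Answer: 6793232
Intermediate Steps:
m(l) - 1*(-1887007) = 2215² - 1*(-1887007) = 4906225 + 1887007 = 6793232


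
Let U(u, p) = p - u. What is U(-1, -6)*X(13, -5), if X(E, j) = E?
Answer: -65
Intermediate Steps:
U(-1, -6)*X(13, -5) = (-6 - 1*(-1))*13 = (-6 + 1)*13 = -5*13 = -65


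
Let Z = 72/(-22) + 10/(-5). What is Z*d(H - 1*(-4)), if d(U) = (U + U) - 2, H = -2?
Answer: -116/11 ≈ -10.545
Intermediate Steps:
d(U) = -2 + 2*U (d(U) = 2*U - 2 = -2 + 2*U)
Z = -58/11 (Z = 72*(-1/22) + 10*(-1/5) = -36/11 - 2 = -58/11 ≈ -5.2727)
Z*d(H - 1*(-4)) = -58*(-2 + 2*(-2 - 1*(-4)))/11 = -58*(-2 + 2*(-2 + 4))/11 = -58*(-2 + 2*2)/11 = -58*(-2 + 4)/11 = -58/11*2 = -116/11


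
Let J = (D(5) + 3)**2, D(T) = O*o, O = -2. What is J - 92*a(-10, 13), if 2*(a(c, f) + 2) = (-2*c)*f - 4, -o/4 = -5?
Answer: -10223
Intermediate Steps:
o = 20 (o = -4*(-5) = 20)
D(T) = -40 (D(T) = -2*20 = -40)
a(c, f) = -4 - c*f (a(c, f) = -2 + ((-2*c)*f - 4)/2 = -2 + (-2*c*f - 4)/2 = -2 + (-4 - 2*c*f)/2 = -2 + (-2 - c*f) = -4 - c*f)
J = 1369 (J = (-40 + 3)**2 = (-37)**2 = 1369)
J - 92*a(-10, 13) = 1369 - 92*(-4 - 1*(-10)*13) = 1369 - 92*(-4 + 130) = 1369 - 92*126 = 1369 - 11592 = -10223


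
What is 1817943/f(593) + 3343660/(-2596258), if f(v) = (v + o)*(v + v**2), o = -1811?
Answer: -34267924444387/26520822202644 ≈ -1.2921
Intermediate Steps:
f(v) = (-1811 + v)*(v + v**2) (f(v) = (v - 1811)*(v + v**2) = (-1811 + v)*(v + v**2))
1817943/f(593) + 3343660/(-2596258) = 1817943/((593*(-1811 + 593**2 - 1810*593))) + 3343660/(-2596258) = 1817943/((593*(-1811 + 351649 - 1073330))) + 3343660*(-1/2596258) = 1817943/((593*(-723492))) - 1671830/1298129 = 1817943/(-429030756) - 1671830/1298129 = 1817943*(-1/429030756) - 1671830/1298129 = -605981/143010252 - 1671830/1298129 = -34267924444387/26520822202644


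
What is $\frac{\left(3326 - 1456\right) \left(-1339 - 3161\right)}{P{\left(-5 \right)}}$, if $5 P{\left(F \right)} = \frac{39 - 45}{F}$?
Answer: $-35062500$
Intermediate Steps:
$P{\left(F \right)} = - \frac{6}{5 F}$ ($P{\left(F \right)} = \frac{\left(39 - 45\right) \frac{1}{F}}{5} = \frac{\left(-6\right) \frac{1}{F}}{5} = - \frac{6}{5 F}$)
$\frac{\left(3326 - 1456\right) \left(-1339 - 3161\right)}{P{\left(-5 \right)}} = \frac{\left(3326 - 1456\right) \left(-1339 - 3161\right)}{\left(- \frac{6}{5}\right) \frac{1}{-5}} = \frac{1870 \left(-4500\right)}{\left(- \frac{6}{5}\right) \left(- \frac{1}{5}\right)} = - \frac{8415000}{\frac{6}{25}} = \left(-8415000\right) \frac{25}{6} = -35062500$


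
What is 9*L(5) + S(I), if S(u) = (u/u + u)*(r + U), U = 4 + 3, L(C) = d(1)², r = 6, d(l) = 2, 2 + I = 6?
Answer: 101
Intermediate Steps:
I = 4 (I = -2 + 6 = 4)
L(C) = 4 (L(C) = 2² = 4)
U = 7
S(u) = 13 + 13*u (S(u) = (u/u + u)*(6 + 7) = (1 + u)*13 = 13 + 13*u)
9*L(5) + S(I) = 9*4 + (13 + 13*4) = 36 + (13 + 52) = 36 + 65 = 101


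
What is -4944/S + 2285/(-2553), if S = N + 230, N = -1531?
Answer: 9649247/3321453 ≈ 2.9051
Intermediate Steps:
S = -1301 (S = -1531 + 230 = -1301)
-4944/S + 2285/(-2553) = -4944/(-1301) + 2285/(-2553) = -4944*(-1/1301) + 2285*(-1/2553) = 4944/1301 - 2285/2553 = 9649247/3321453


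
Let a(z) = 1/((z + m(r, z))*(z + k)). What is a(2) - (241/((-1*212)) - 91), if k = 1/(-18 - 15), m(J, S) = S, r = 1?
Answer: 635697/6890 ≈ 92.264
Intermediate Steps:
k = -1/33 (k = 1/(-33) = -1/33 ≈ -0.030303)
a(z) = 1/(2*z*(-1/33 + z)) (a(z) = 1/((z + z)*(z - 1/33)) = 1/((2*z)*(-1/33 + z)) = 1/(2*z*(-1/33 + z)))
a(2) - (241/((-1*212)) - 91) = (33/2)/(2*(-1 + 33*2)) - (241/((-1*212)) - 91) = (33/2)*(1/2)/(-1 + 66) - (241/(-212) - 91) = (33/2)*(1/2)/65 - (241*(-1/212) - 91) = (33/2)*(1/2)*(1/65) - (-241/212 - 91) = 33/260 - 1*(-19533/212) = 33/260 + 19533/212 = 635697/6890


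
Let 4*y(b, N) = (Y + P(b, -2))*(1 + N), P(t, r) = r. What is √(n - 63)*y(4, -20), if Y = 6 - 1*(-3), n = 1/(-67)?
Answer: -133*I*√282874/268 ≈ -263.94*I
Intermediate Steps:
n = -1/67 ≈ -0.014925
Y = 9 (Y = 6 + 3 = 9)
y(b, N) = 7/4 + 7*N/4 (y(b, N) = ((9 - 2)*(1 + N))/4 = (7*(1 + N))/4 = (7 + 7*N)/4 = 7/4 + 7*N/4)
√(n - 63)*y(4, -20) = √(-1/67 - 63)*(7/4 + (7/4)*(-20)) = √(-4222/67)*(7/4 - 35) = (I*√282874/67)*(-133/4) = -133*I*√282874/268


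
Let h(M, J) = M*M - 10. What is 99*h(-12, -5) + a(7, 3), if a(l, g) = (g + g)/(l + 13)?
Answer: 132663/10 ≈ 13266.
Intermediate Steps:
h(M, J) = -10 + M² (h(M, J) = M² - 10 = -10 + M²)
a(l, g) = 2*g/(13 + l) (a(l, g) = (2*g)/(13 + l) = 2*g/(13 + l))
99*h(-12, -5) + a(7, 3) = 99*(-10 + (-12)²) + 2*3/(13 + 7) = 99*(-10 + 144) + 2*3/20 = 99*134 + 2*3*(1/20) = 13266 + 3/10 = 132663/10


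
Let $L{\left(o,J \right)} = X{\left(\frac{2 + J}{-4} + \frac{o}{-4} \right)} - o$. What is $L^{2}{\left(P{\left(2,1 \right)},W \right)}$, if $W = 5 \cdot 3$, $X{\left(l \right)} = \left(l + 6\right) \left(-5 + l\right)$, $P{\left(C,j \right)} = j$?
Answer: $\frac{3721}{16} \approx 232.56$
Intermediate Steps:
$X{\left(l \right)} = \left(-5 + l\right) \left(6 + l\right)$ ($X{\left(l \right)} = \left(6 + l\right) \left(-5 + l\right) = \left(-5 + l\right) \left(6 + l\right)$)
$W = 15$
$L{\left(o,J \right)} = - \frac{61}{2} + \left(- \frac{1}{2} - \frac{J}{4} - \frac{o}{4}\right)^{2} - \frac{5 o}{4} - \frac{J}{4}$ ($L{\left(o,J \right)} = \left(-30 + \left(\frac{2 + J}{-4} + \frac{o}{-4}\right) + \left(\frac{2 + J}{-4} + \frac{o}{-4}\right)^{2}\right) - o = \left(-30 + \left(\left(2 + J\right) \left(- \frac{1}{4}\right) + o \left(- \frac{1}{4}\right)\right) + \left(\left(2 + J\right) \left(- \frac{1}{4}\right) + o \left(- \frac{1}{4}\right)\right)^{2}\right) - o = \left(-30 - \left(\frac{1}{2} + \frac{J}{4} + \frac{o}{4}\right) + \left(\left(- \frac{1}{2} - \frac{J}{4}\right) - \frac{o}{4}\right)^{2}\right) - o = \left(-30 - \left(\frac{1}{2} + \frac{J}{4} + \frac{o}{4}\right) + \left(- \frac{1}{2} - \frac{J}{4} - \frac{o}{4}\right)^{2}\right) - o = \left(- \frac{61}{2} + \left(- \frac{1}{2} - \frac{J}{4} - \frac{o}{4}\right)^{2} - \frac{J}{4} - \frac{o}{4}\right) - o = - \frac{61}{2} + \left(- \frac{1}{2} - \frac{J}{4} - \frac{o}{4}\right)^{2} - \frac{5 o}{4} - \frac{J}{4}$)
$L^{2}{\left(P{\left(2,1 \right)},W \right)} = \left(- \frac{61}{2} - \frac{5}{4} - \frac{15}{4} + \frac{\left(2 + 15 + 1\right)^{2}}{16}\right)^{2} = \left(- \frac{61}{2} - \frac{5}{4} - \frac{15}{4} + \frac{18^{2}}{16}\right)^{2} = \left(- \frac{61}{2} - \frac{5}{4} - \frac{15}{4} + \frac{1}{16} \cdot 324\right)^{2} = \left(- \frac{61}{2} - \frac{5}{4} - \frac{15}{4} + \frac{81}{4}\right)^{2} = \left(- \frac{61}{4}\right)^{2} = \frac{3721}{16}$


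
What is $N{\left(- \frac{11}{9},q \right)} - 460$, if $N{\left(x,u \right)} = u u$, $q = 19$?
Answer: $-99$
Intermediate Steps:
$N{\left(x,u \right)} = u^{2}$
$N{\left(- \frac{11}{9},q \right)} - 460 = 19^{2} - 460 = 361 - 460 = -99$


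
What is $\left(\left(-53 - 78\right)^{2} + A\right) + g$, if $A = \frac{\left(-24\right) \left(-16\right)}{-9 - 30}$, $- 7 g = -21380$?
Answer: $\frac{1838695}{91} \approx 20205.0$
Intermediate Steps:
$g = \frac{21380}{7}$ ($g = \left(- \frac{1}{7}\right) \left(-21380\right) = \frac{21380}{7} \approx 3054.3$)
$A = - \frac{128}{13}$ ($A = \frac{384}{-39} = 384 \left(- \frac{1}{39}\right) = - \frac{128}{13} \approx -9.8462$)
$\left(\left(-53 - 78\right)^{2} + A\right) + g = \left(\left(-53 - 78\right)^{2} - \frac{128}{13}\right) + \frac{21380}{7} = \left(\left(-131\right)^{2} - \frac{128}{13}\right) + \frac{21380}{7} = \left(17161 - \frac{128}{13}\right) + \frac{21380}{7} = \frac{222965}{13} + \frac{21380}{7} = \frac{1838695}{91}$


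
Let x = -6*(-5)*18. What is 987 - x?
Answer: 447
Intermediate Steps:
x = 540 (x = 30*18 = 540)
987 - x = 987 - 1*540 = 987 - 540 = 447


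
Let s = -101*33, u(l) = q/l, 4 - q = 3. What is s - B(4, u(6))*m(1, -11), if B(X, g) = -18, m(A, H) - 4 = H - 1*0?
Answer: -3459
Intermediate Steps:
q = 1 (q = 4 - 1*3 = 4 - 3 = 1)
m(A, H) = 4 + H (m(A, H) = 4 + (H - 1*0) = 4 + (H + 0) = 4 + H)
u(l) = 1/l
s = -3333
s - B(4, u(6))*m(1, -11) = -3333 - (-18)*(4 - 11) = -3333 - (-18)*(-7) = -3333 - 1*126 = -3333 - 126 = -3459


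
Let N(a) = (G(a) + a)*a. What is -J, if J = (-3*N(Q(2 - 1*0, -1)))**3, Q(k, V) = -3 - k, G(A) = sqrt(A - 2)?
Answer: 67500 - 229500*I*sqrt(7) ≈ 67500.0 - 6.072e+5*I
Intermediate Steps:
G(A) = sqrt(-2 + A)
N(a) = a*(a + sqrt(-2 + a)) (N(a) = (sqrt(-2 + a) + a)*a = (a + sqrt(-2 + a))*a = a*(a + sqrt(-2 + a)))
J = (-75 + 15*I*sqrt(7))**3 (J = (-3*(-3 - (2 - 1*0))*((-3 - (2 - 1*0)) + sqrt(-2 + (-3 - (2 - 1*0)))))**3 = (-3*(-3 - (2 + 0))*((-3 - (2 + 0)) + sqrt(-2 + (-3 - (2 + 0)))))**3 = (-3*(-3 - 1*2)*((-3 - 1*2) + sqrt(-2 + (-3 - 1*2))))**3 = (-3*(-3 - 2)*((-3 - 2) + sqrt(-2 + (-3 - 2))))**3 = (-(-15)*(-5 + sqrt(-2 - 5)))**3 = (-(-15)*(-5 + sqrt(-7)))**3 = (-(-15)*(-5 + I*sqrt(7)))**3 = (-3*(25 - 5*I*sqrt(7)))**3 = (-75 + 15*I*sqrt(7))**3 ≈ -67500.0 + 6.072e+5*I)
-J = -(-67500 + 229500*I*sqrt(7)) = 67500 - 229500*I*sqrt(7)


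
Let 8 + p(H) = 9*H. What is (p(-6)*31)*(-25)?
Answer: 48050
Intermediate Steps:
p(H) = -8 + 9*H
(p(-6)*31)*(-25) = ((-8 + 9*(-6))*31)*(-25) = ((-8 - 54)*31)*(-25) = -62*31*(-25) = -1922*(-25) = 48050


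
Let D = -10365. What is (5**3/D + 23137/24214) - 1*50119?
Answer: -2515707021367/50195622 ≈ -50118.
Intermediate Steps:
(5**3/D + 23137/24214) - 1*50119 = (5**3/(-10365) + 23137/24214) - 1*50119 = (125*(-1/10365) + 23137*(1/24214)) - 50119 = (-25/2073 + 23137/24214) - 50119 = 47357651/50195622 - 50119 = -2515707021367/50195622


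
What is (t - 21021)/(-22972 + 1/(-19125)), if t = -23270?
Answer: 847065375/439339501 ≈ 1.9280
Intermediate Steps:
(t - 21021)/(-22972 + 1/(-19125)) = (-23270 - 21021)/(-22972 + 1/(-19125)) = -44291/(-22972 - 1/19125) = -44291/(-439339501/19125) = -44291*(-19125/439339501) = 847065375/439339501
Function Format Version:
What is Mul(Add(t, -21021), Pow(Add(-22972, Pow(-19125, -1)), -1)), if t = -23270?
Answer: Rational(847065375, 439339501) ≈ 1.9280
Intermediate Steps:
Mul(Add(t, -21021), Pow(Add(-22972, Pow(-19125, -1)), -1)) = Mul(Add(-23270, -21021), Pow(Add(-22972, Pow(-19125, -1)), -1)) = Mul(-44291, Pow(Add(-22972, Rational(-1, 19125)), -1)) = Mul(-44291, Pow(Rational(-439339501, 19125), -1)) = Mul(-44291, Rational(-19125, 439339501)) = Rational(847065375, 439339501)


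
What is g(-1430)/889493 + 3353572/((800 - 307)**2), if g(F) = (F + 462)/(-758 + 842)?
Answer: 5694772398278/412727097027 ≈ 13.798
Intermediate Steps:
g(F) = 11/2 + F/84 (g(F) = (462 + F)/84 = (462 + F)*(1/84) = 11/2 + F/84)
g(-1430)/889493 + 3353572/((800 - 307)**2) = (11/2 + (1/84)*(-1430))/889493 + 3353572/((800 - 307)**2) = (11/2 - 715/42)*(1/889493) + 3353572/(493**2) = -242/21*1/889493 + 3353572/243049 = -22/1698123 + 3353572*(1/243049) = -22/1698123 + 3353572/243049 = 5694772398278/412727097027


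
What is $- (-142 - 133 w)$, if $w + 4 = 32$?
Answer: $3866$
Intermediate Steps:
$w = 28$ ($w = -4 + 32 = 28$)
$- (-142 - 133 w) = - (-142 - 3724) = \left(-1\right) \left(-3866\right) = 3866$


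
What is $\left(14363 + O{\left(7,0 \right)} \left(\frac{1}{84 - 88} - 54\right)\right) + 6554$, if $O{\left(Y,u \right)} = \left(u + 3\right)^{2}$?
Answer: $\frac{81715}{4} \approx 20429.0$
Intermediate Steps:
$O{\left(Y,u \right)} = \left(3 + u\right)^{2}$
$\left(14363 + O{\left(7,0 \right)} \left(\frac{1}{84 - 88} - 54\right)\right) + 6554 = \left(14363 + \left(3 + 0\right)^{2} \left(\frac{1}{84 - 88} - 54\right)\right) + 6554 = \left(14363 + 3^{2} \left(\frac{1}{-4} - 54\right)\right) + 6554 = \left(14363 + 9 \left(- \frac{1}{4} - 54\right)\right) + 6554 = \left(14363 + 9 \left(- \frac{217}{4}\right)\right) + 6554 = \left(14363 - \frac{1953}{4}\right) + 6554 = \frac{55499}{4} + 6554 = \frac{81715}{4}$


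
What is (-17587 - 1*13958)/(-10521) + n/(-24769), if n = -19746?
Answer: 109898419/28954961 ≈ 3.7955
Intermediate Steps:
(-17587 - 1*13958)/(-10521) + n/(-24769) = (-17587 - 1*13958)/(-10521) - 19746/(-24769) = (-17587 - 13958)*(-1/10521) - 19746*(-1/24769) = -31545*(-1/10521) + 19746/24769 = 3505/1169 + 19746/24769 = 109898419/28954961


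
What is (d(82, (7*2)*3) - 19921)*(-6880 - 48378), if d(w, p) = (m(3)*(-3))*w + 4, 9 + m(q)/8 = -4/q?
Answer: -23153102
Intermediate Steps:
m(q) = -72 - 32/q (m(q) = -72 + 8*(-4/q) = -72 - 32/q)
d(w, p) = 4 + 248*w (d(w, p) = ((-72 - 32/3)*(-3))*w + 4 = (-248/3*(-3))*w + 4 = 248*w + 4 = 4 + 248*w)
(d(82, (7*2)*3) - 19921)*(-6880 - 48378) = ((4 + 248*82) - 19921)*(-6880 - 48378) = ((4 + 20336) - 19921)*(-55258) = (20340 - 19921)*(-55258) = 419*(-55258) = -23153102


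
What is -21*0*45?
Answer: 0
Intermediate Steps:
-21*0*45 = -7*0*45 = 0*45 = 0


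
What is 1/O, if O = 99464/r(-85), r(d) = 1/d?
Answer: -1/8454440 ≈ -1.1828e-7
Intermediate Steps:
O = -8454440 (O = 99464/(1/(-85)) = 99464/(-1/85) = 99464*(-85) = -8454440)
1/O = 1/(-8454440) = -1/8454440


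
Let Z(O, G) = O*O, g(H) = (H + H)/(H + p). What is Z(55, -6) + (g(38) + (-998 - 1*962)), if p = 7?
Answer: 48001/45 ≈ 1066.7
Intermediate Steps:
g(H) = 2*H/(7 + H) (g(H) = (H + H)/(H + 7) = (2*H)/(7 + H) = 2*H/(7 + H))
Z(O, G) = O²
Z(55, -6) + (g(38) + (-998 - 1*962)) = 55² + (2*38/(7 + 38) + (-998 - 1*962)) = 3025 + (2*38/45 + (-998 - 962)) = 3025 + (2*38*(1/45) - 1960) = 3025 + (76/45 - 1960) = 3025 - 88124/45 = 48001/45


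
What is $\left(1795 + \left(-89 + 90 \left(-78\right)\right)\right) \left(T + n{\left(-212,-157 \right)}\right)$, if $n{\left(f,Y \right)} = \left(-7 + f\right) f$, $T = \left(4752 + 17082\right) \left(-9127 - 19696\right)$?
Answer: $3343967105556$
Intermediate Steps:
$T = -629321382$ ($T = 21834 \left(-28823\right) = -629321382$)
$n{\left(f,Y \right)} = f \left(-7 + f\right)$
$\left(1795 + \left(-89 + 90 \left(-78\right)\right)\right) \left(T + n{\left(-212,-157 \right)}\right) = \left(1795 + \left(-89 + 90 \left(-78\right)\right)\right) \left(-629321382 - 212 \left(-7 - 212\right)\right) = \left(1795 - 7109\right) \left(-629321382 - -46428\right) = \left(1795 - 7109\right) \left(-629321382 + 46428\right) = \left(-5314\right) \left(-629274954\right) = 3343967105556$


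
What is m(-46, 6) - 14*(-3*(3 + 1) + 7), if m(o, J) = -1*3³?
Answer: 43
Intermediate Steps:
m(o, J) = -27 (m(o, J) = -1*27 = -27)
m(-46, 6) - 14*(-3*(3 + 1) + 7) = -27 - 14*(-3*(3 + 1) + 7) = -27 - 14*(-3*4 + 7) = -27 - 14*(-12 + 7) = -27 - 14*(-5) = -27 + 70 = 43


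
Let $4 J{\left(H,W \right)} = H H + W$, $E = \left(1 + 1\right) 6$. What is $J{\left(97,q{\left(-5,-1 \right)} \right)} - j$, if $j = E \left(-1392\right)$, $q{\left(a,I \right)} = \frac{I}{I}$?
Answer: $\frac{38113}{2} \approx 19057.0$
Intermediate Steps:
$q{\left(a,I \right)} = 1$
$E = 12$ ($E = 2 \cdot 6 = 12$)
$J{\left(H,W \right)} = \frac{W}{4} + \frac{H^{2}}{4}$ ($J{\left(H,W \right)} = \frac{H H + W}{4} = \frac{H^{2} + W}{4} = \frac{W + H^{2}}{4} = \frac{W}{4} + \frac{H^{2}}{4}$)
$j = -16704$ ($j = 12 \left(-1392\right) = -16704$)
$J{\left(97,q{\left(-5,-1 \right)} \right)} - j = \left(\frac{1}{4} \cdot 1 + \frac{97^{2}}{4}\right) - -16704 = \left(\frac{1}{4} + \frac{1}{4} \cdot 9409\right) + 16704 = \left(\frac{1}{4} + \frac{9409}{4}\right) + 16704 = \frac{4705}{2} + 16704 = \frac{38113}{2}$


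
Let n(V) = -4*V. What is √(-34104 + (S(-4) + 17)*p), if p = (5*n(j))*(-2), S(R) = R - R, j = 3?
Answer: 8*I*√501 ≈ 179.06*I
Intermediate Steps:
S(R) = 0
p = 120 (p = (5*(-4*3))*(-2) = (5*(-12))*(-2) = -60*(-2) = 120)
√(-34104 + (S(-4) + 17)*p) = √(-34104 + (0 + 17)*120) = √(-34104 + 17*120) = √(-34104 + 2040) = √(-32064) = 8*I*√501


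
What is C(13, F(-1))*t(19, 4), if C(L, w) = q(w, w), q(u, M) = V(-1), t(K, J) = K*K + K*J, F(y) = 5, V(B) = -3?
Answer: -1311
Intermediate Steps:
t(K, J) = K² + J*K
q(u, M) = -3
C(L, w) = -3
C(13, F(-1))*t(19, 4) = -57*(4 + 19) = -57*23 = -3*437 = -1311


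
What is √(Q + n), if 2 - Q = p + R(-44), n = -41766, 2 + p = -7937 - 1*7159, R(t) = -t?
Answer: I*√26710 ≈ 163.43*I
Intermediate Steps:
p = -15098 (p = -2 + (-7937 - 1*7159) = -2 + (-7937 - 7159) = -2 - 15096 = -15098)
Q = 15056 (Q = 2 - (-15098 - 1*(-44)) = 2 - (-15098 + 44) = 2 - 1*(-15054) = 2 + 15054 = 15056)
√(Q + n) = √(15056 - 41766) = √(-26710) = I*√26710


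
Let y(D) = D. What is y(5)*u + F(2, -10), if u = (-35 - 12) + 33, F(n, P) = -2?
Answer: -72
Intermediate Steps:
u = -14 (u = -47 + 33 = -14)
y(5)*u + F(2, -10) = 5*(-14) - 2 = -70 - 2 = -72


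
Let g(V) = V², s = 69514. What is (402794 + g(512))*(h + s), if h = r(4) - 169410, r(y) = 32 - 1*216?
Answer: -66546995040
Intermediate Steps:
r(y) = -184 (r(y) = 32 - 216 = -184)
h = -169594 (h = -184 - 169410 = -169594)
(402794 + g(512))*(h + s) = (402794 + 512²)*(-169594 + 69514) = (402794 + 262144)*(-100080) = 664938*(-100080) = -66546995040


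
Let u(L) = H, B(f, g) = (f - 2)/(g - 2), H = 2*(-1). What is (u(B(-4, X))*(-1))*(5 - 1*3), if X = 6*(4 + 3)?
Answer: 4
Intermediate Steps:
X = 42 (X = 6*7 = 42)
H = -2
B(f, g) = (-2 + f)/(-2 + g)
u(L) = -2
(u(B(-4, X))*(-1))*(5 - 1*3) = (-2*(-1))*(5 - 1*3) = 2*(5 - 3) = 2*2 = 4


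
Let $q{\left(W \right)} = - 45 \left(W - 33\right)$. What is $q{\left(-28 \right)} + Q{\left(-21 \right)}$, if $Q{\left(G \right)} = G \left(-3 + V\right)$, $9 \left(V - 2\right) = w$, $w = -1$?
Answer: $\frac{8305}{3} \approx 2768.3$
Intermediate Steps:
$V = \frac{17}{9}$ ($V = 2 + \frac{1}{9} \left(-1\right) = 2 - \frac{1}{9} = \frac{17}{9} \approx 1.8889$)
$q{\left(W \right)} = 1485 - 45 W$ ($q{\left(W \right)} = - 45 \left(-33 + W\right) = 1485 - 45 W$)
$Q{\left(G \right)} = - \frac{10 G}{9}$ ($Q{\left(G \right)} = G \left(-3 + \frac{17}{9}\right) = G \left(- \frac{10}{9}\right) = - \frac{10 G}{9}$)
$q{\left(-28 \right)} + Q{\left(-21 \right)} = \left(1485 - -1260\right) - - \frac{70}{3} = \left(1485 + 1260\right) + \frac{70}{3} = 2745 + \frac{70}{3} = \frac{8305}{3}$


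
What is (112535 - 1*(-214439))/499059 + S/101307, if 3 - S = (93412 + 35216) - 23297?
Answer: -6480043778/16852723371 ≈ -0.38451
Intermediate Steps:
S = -105328 (S = 3 - ((93412 + 35216) - 23297) = 3 - (128628 - 23297) = 3 - 1*105331 = 3 - 105331 = -105328)
(112535 - 1*(-214439))/499059 + S/101307 = (112535 - 1*(-214439))/499059 - 105328/101307 = (112535 + 214439)*(1/499059) - 105328*1/101307 = 326974*(1/499059) - 105328/101307 = 326974/499059 - 105328/101307 = -6480043778/16852723371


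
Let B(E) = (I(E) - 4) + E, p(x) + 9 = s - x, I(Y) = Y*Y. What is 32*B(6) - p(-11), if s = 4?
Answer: 1210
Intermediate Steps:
I(Y) = Y²
p(x) = -5 - x (p(x) = -9 + (4 - x) = -5 - x)
B(E) = -4 + E + E² (B(E) = (E² - 4) + E = (-4 + E²) + E = -4 + E + E²)
32*B(6) - p(-11) = 32*(-4 + 6 + 6²) - (-5 - 1*(-11)) = 32*(-4 + 6 + 36) - (-5 + 11) = 32*38 - 1*6 = 1216 - 6 = 1210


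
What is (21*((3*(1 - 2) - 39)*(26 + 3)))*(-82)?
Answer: 2097396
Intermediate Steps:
(21*((3*(1 - 2) - 39)*(26 + 3)))*(-82) = (21*((3*(-1) - 39)*29))*(-82) = (21*((-3 - 39)*29))*(-82) = (21*(-42*29))*(-82) = (21*(-1218))*(-82) = -25578*(-82) = 2097396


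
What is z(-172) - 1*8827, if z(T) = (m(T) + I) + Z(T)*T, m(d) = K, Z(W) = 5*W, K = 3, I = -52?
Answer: 139044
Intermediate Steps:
m(d) = 3
z(T) = -49 + 5*T**2 (z(T) = (3 - 52) + (5*T)*T = -49 + 5*T**2)
z(-172) - 1*8827 = (-49 + 5*(-172)**2) - 1*8827 = (-49 + 5*29584) - 8827 = (-49 + 147920) - 8827 = 147871 - 8827 = 139044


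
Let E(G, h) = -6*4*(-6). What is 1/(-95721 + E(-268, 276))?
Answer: -1/95577 ≈ -1.0463e-5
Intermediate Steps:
E(G, h) = 144 (E(G, h) = -24*(-6) = 144)
1/(-95721 + E(-268, 276)) = 1/(-95721 + 144) = 1/(-95577) = -1/95577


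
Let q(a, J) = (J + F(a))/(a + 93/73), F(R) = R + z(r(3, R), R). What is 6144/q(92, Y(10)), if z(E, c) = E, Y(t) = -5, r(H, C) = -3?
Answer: 3486208/511 ≈ 6822.3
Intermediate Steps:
F(R) = -3 + R (F(R) = R - 3 = -3 + R)
q(a, J) = (-3 + J + a)/(93/73 + a) (q(a, J) = (J + (-3 + a))/(a + 93/73) = (-3 + J + a)/(a + 93*(1/73)) = (-3 + J + a)/(a + 93/73) = (-3 + J + a)/(93/73 + a))
6144/q(92, Y(10)) = 6144/((73*(-3 - 5 + 92)/(93 + 73*92))) = 6144/((73*84/(93 + 6716))) = 6144/((73*84/6809)) = 6144/((73*(1/6809)*84)) = 6144/(6132/6809) = 6144*(6809/6132) = 3486208/511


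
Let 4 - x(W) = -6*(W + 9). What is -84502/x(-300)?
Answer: 42251/871 ≈ 48.509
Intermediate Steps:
x(W) = 58 + 6*W (x(W) = 4 - (-6)*(W + 9) = 4 - (-6)*(9 + W) = 4 - (-54 - 6*W) = 4 + (54 + 6*W) = 58 + 6*W)
-84502/x(-300) = -84502/(58 + 6*(-300)) = -84502/(58 - 1800) = -84502/(-1742) = -84502*(-1/1742) = 42251/871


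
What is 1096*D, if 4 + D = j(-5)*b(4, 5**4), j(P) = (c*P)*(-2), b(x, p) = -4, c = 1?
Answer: -48224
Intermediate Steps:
j(P) = -2*P (j(P) = (1*P)*(-2) = P*(-2) = -2*P)
D = -44 (D = -4 - 2*(-5)*(-4) = -4 + 10*(-4) = -4 - 40 = -44)
1096*D = 1096*(-44) = -48224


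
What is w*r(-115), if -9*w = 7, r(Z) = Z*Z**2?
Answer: 10646125/9 ≈ 1.1829e+6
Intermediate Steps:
r(Z) = Z**3
w = -7/9 (w = -1/9*7 = -7/9 ≈ -0.77778)
w*r(-115) = -7/9*(-115)**3 = -7/9*(-1520875) = 10646125/9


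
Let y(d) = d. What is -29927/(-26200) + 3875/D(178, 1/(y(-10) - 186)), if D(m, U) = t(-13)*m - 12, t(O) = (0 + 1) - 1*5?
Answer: -19964463/4742200 ≈ -4.2100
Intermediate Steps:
t(O) = -4 (t(O) = 1 - 5 = -4)
D(m, U) = -12 - 4*m (D(m, U) = -4*m - 12 = -12 - 4*m)
-29927/(-26200) + 3875/D(178, 1/(y(-10) - 186)) = -29927/(-26200) + 3875/(-12 - 4*178) = -29927*(-1/26200) + 3875/(-12 - 712) = 29927/26200 + 3875/(-724) = 29927/26200 + 3875*(-1/724) = 29927/26200 - 3875/724 = -19964463/4742200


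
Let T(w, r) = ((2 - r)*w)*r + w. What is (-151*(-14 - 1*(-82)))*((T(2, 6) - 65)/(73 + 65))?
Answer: 189958/23 ≈ 8259.0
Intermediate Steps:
T(w, r) = w + r*w*(2 - r) (T(w, r) = (w*(2 - r))*r + w = r*w*(2 - r) + w = w + r*w*(2 - r))
(-151*(-14 - 1*(-82)))*((T(2, 6) - 65)/(73 + 65)) = (-151*(-14 - 1*(-82)))*((2*(1 - 1*6**2 + 2*6) - 65)/(73 + 65)) = (-151*(-14 + 82))*((2*(1 - 1*36 + 12) - 65)/138) = (-151*68)*((2*(1 - 36 + 12) - 65)*(1/138)) = -10268*(2*(-23) - 65)/138 = -10268*(-46 - 65)/138 = -(-1139748)/138 = -10268*(-37/46) = 189958/23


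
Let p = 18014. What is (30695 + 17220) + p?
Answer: 65929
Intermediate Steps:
(30695 + 17220) + p = (30695 + 17220) + 18014 = 47915 + 18014 = 65929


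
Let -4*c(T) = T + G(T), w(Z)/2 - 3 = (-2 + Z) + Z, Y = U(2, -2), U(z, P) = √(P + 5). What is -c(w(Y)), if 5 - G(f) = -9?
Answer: 4 + √3 ≈ 5.7320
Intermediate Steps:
G(f) = 14 (G(f) = 5 - 1*(-9) = 5 + 9 = 14)
U(z, P) = √(5 + P)
Y = √3 (Y = √(5 - 2) = √3 ≈ 1.7320)
w(Z) = 2 + 4*Z (w(Z) = 6 + 2*((-2 + Z) + Z) = 6 + 2*(-2 + 2*Z) = 6 + (-4 + 4*Z) = 2 + 4*Z)
c(T) = -7/2 - T/4 (c(T) = -(T + 14)/4 = -(14 + T)/4 = -7/2 - T/4)
-c(w(Y)) = -(-7/2 - (2 + 4*√3)/4) = -(-7/2 + (-½ - √3)) = -(-4 - √3) = 4 + √3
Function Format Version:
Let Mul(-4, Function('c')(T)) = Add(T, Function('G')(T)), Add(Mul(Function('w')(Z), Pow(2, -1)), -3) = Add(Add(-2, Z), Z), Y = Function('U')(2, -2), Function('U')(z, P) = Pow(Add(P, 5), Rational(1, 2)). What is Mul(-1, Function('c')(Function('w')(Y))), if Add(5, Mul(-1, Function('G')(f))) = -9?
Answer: Add(4, Pow(3, Rational(1, 2))) ≈ 5.7320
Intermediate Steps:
Function('G')(f) = 14 (Function('G')(f) = Add(5, Mul(-1, -9)) = Add(5, 9) = 14)
Function('U')(z, P) = Pow(Add(5, P), Rational(1, 2))
Y = Pow(3, Rational(1, 2)) (Y = Pow(Add(5, -2), Rational(1, 2)) = Pow(3, Rational(1, 2)) ≈ 1.7320)
Function('w')(Z) = Add(2, Mul(4, Z)) (Function('w')(Z) = Add(6, Mul(2, Add(Add(-2, Z), Z))) = Add(6, Mul(2, Add(-2, Mul(2, Z)))) = Add(6, Add(-4, Mul(4, Z))) = Add(2, Mul(4, Z)))
Function('c')(T) = Add(Rational(-7, 2), Mul(Rational(-1, 4), T)) (Function('c')(T) = Mul(Rational(-1, 4), Add(T, 14)) = Mul(Rational(-1, 4), Add(14, T)) = Add(Rational(-7, 2), Mul(Rational(-1, 4), T)))
Mul(-1, Function('c')(Function('w')(Y))) = Mul(-1, Add(Rational(-7, 2), Mul(Rational(-1, 4), Add(2, Mul(4, Pow(3, Rational(1, 2))))))) = Mul(-1, Add(Rational(-7, 2), Add(Rational(-1, 2), Mul(-1, Pow(3, Rational(1, 2)))))) = Mul(-1, Add(-4, Mul(-1, Pow(3, Rational(1, 2))))) = Add(4, Pow(3, Rational(1, 2)))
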